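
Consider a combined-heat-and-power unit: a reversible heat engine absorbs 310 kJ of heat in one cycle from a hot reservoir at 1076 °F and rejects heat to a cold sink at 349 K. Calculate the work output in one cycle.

T_H = 1076 °F → (1076 − 32) × 5/9 = 580.00 °C = 853.15 K.
Carnot efficiency: η = 1 − T_C/T_H = 1 − 349.00/853.15 = 0.5909.
W = η·Q_H = 0.5909 × 310 = 183 kJ.

W ≈ 183 kJ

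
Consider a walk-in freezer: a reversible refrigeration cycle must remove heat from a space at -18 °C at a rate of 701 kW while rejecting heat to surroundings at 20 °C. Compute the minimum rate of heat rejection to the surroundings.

Q̇_H ≈ 805.4 kW

T_H = 20 °C → 20 + 273.15 = 293.15 K.
T_C = -18 °C → -18 + 273.15 = 255.15 K.
For a reversible cycle Q_H/Q_C = T_H/T_C, so Q_H = Q_C·T_H/T_C = 701 × 293.15/255.15 = 805.4 kW.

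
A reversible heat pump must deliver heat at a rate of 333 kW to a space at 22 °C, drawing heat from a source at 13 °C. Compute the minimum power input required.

T_H = 22 °C → 22 + 273.15 = 295.15 K.
T_C = 13 °C → 13 + 273.15 = 286.15 K.
For a reversible heat pump, COP_HP = T_H/(T_H − T_C) = 295.15/9.00 = 32.7944.
W = Q_H/COP_HP = 333/32.7944 = 10.15 kW.

Ẇ_in ≈ 10.15 kW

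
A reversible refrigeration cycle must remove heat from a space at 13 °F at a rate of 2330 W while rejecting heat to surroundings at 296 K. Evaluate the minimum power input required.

T_C = 13 °F → (13 − 32) × 5/9 = -10.56 °C = 262.59 K.
Carnot COP: COP_R = T_C/(T_H − T_C) = 262.59/33.41 = 7.8608.
W = Q_C/COP_R = 2330/7.8608 = 296.4 W.

Ẇ_in ≈ 296.4 W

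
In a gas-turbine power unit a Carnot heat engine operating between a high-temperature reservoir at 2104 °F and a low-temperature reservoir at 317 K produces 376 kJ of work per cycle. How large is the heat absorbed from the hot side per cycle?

T_H = 2104 °F → (2104 − 32) × 5/9 = 1151.11 °C = 1424.26 K.
For a reversible engine, η = 1 − T_C/T_H = 1 − 317.00/1424.26 = 0.7774.
Q_H = W/η = 376/0.7774 = 484 kJ.

Q_H ≈ 484 kJ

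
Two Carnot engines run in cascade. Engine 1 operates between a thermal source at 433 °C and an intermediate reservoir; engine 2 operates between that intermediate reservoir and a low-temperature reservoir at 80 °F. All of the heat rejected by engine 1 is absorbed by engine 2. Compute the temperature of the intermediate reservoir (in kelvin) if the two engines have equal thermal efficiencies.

T_H = 433 °C → 433 + 273.15 = 706.15 K.
T_C = 80 °F → (80 − 32) × 5/9 = 26.67 °C = 299.82 K.
Equal efficiencies require 1 − T_m/T_H = 1 − T_C/T_m, i.e. T_m/T_H = T_C/T_m, so T_m = √(T_H·T_C) = √(706.15 × 299.82) = 460.1 K.

T_m ≈ 460.1 K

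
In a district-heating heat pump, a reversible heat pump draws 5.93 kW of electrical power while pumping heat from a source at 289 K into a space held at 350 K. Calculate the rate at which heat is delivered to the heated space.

COP_HP = T_H/(T_H − T_C) = 350.00/61.00 = 5.7377.
Q_H = COP_HP · W = 5.7377 × 5.93 = 34.02 kW.

Q̇_H ≈ 34.02 kW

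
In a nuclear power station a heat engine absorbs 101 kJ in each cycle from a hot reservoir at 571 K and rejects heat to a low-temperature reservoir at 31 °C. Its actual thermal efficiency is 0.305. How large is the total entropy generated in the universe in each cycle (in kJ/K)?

T_C = 31 °C → 31 + 273.15 = 304.15 K.
W = η·Q_H = 0.305 × 101 = 30.80 kJ, so Q_C = Q_H − W = 70.19 kJ.
The hot reservoir loses entropy Q_H/T_H = 101/571.00 = 0.1769 kJ/K; the cold reservoir gains Q_C/T_C = 70.19/304.15 = 0.2308 kJ/K.
ΔS_univ = −Q_H/T_H + Q_C/T_C = 0.05391 kJ/K (> 0, since η = 0.305 < η_Carnot = 0.467).

ΔS_univ ≈ 0.05391 kJ/K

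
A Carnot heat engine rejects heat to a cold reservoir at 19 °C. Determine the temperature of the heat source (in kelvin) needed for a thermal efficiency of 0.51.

T_H ≈ 596 K

T_C = 19 °C → 19 + 273.15 = 292.15 K.
From η = 1 − T_C/T_H, solving for T_H gives T_H = T_C/(1 − η) = 292.15/(1 − 0.51) = 596 K.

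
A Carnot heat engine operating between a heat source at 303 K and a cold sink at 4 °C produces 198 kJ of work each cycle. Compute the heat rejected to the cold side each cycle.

T_C = 4 °C → 4 + 273.15 = 277.15 K.
The Carnot efficiency is η = 1 − T_C/T_H = 1 − 277.15/303.00 = 0.0853.
Since Q_C/Q_H = T_C/T_H and Q_H = W/η, Q_C = W·T_C/(T_H − T_C) = 198 × 277.15/25.85 = 2123 kJ.

Q_C ≈ 2123 kJ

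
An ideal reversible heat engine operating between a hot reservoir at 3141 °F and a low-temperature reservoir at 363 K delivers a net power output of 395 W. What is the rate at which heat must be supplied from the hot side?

T_H = 3141 °F → (3141 − 32) × 5/9 = 1727.22 °C = 2000.37 K.
η_rev = 1 − T_C/T_H = 1 − 363.00/2000.37 = 0.8185.
Q_H = W/η = 395/0.8185 = 483 W.

Q̇_H ≈ 483 W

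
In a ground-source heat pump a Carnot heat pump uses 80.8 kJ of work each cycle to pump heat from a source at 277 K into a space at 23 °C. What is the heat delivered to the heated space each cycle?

Q_H ≈ 1250 kJ

T_H = 23 °C → 23 + 273.15 = 296.15 K.
The Carnot heat-pump COP is COP_HP = T_H/(T_H − T_C) = 296.15/19.15 = 15.4648.
Q_H = COP_HP · W = 15.4648 × 80.8 = 1250 kJ.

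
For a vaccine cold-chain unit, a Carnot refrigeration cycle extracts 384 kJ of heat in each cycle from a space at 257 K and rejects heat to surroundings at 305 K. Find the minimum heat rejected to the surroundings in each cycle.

Q_H ≈ 455.7 kJ

For a reversible cycle Q_H/Q_C = T_H/T_C, so Q_H = Q_C·T_H/T_C = 384 × 305.00/257.00 = 455.7 kJ.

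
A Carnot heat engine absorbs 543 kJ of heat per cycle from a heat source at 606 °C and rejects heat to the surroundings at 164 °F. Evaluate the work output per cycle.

T_H = 606 °C → 606 + 273.15 = 879.15 K.
T_C = 164 °F → (164 − 32) × 5/9 = 73.33 °C = 346.48 K.
η_rev = 1 − T_C/T_H = 1 − 346.48/879.15 = 0.6059.
W = η·Q_H = 0.6059 × 543 = 329 kJ.

W ≈ 329 kJ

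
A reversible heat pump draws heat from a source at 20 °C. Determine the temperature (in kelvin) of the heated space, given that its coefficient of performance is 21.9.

T_C = 20 °C → 20 + 273.15 = 293.15 K.
COP_HP = T_H/(T_H − T_C) ⇒ T_H = T_C·COP_HP/(COP_HP − 1) = 293.15 × 21.9/(21.9 − 1) = 307 K.

T_H ≈ 307 K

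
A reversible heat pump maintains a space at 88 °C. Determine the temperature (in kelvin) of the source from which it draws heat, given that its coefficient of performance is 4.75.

T_H = 88 °C → 88 + 273.15 = 361.15 K.
COP_HP = T_H/(T_H − T_C) ⇒ T_C = T_H·(COP_HP − 1)/COP_HP = 361.15 × (4.75 − 1)/4.75 = 285 K.

T_C ≈ 285 K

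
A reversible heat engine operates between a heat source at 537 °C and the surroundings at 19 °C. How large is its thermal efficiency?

T_H = 537 °C → 537 + 273.15 = 810.15 K.
T_C = 19 °C → 19 + 273.15 = 292.15 K.
Since the cycle is reversible, η = 1 − T_C/T_H = 1 − 292.15/810.15 = 0.6394.

η ≈ 0.6394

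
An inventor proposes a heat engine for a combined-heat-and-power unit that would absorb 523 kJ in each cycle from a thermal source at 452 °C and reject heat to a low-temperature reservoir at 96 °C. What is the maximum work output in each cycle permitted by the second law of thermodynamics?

T_H = 452 °C → 452 + 273.15 = 725.15 K.
T_C = 96 °C → 96 + 273.15 = 369.15 K.
No engine can exceed the Carnot limit: η_max = 1 − T_C/T_H = 1 − 369.15/725.15 = 0.4909.
W_max = η_max · Q_H = 0.4909 × 523 = 257 kJ.

W_max ≈ 257 kJ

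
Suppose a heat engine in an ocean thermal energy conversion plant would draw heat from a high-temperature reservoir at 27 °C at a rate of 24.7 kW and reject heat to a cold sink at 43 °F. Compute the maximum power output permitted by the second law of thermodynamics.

T_H = 27 °C → 27 + 273.15 = 300.15 K.
T_C = 43 °F → (43 − 32) × 5/9 = 6.11 °C = 279.26 K.
The second-law ceiling is the Carnot efficiency, η_max = 1 − T_C/T_H = 1 − 279.26/300.15 = 0.0696.
W_max = η_max · Q_H = 0.0696 × 24.7 = 1.72 kW.

Ẇ_max ≈ 1.72 kW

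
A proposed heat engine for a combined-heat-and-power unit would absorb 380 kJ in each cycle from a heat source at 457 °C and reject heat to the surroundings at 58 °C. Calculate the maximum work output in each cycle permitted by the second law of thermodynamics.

T_H = 457 °C → 457 + 273.15 = 730.15 K.
T_C = 58 °C → 58 + 273.15 = 331.15 K.
The upper bound on efficiency is η_max = 1 − T_C/T_H = 1 − 331.15/730.15 = 0.5465.
W_max = η_max · Q_H = 0.5465 × 380 = 208 kJ.

W_max ≈ 208 kJ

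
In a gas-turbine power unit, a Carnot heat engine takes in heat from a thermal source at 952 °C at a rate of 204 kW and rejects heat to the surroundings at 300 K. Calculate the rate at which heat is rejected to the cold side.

Q̇_C ≈ 49.95 kW

T_H = 952 °C → 952 + 273.15 = 1225.15 K.
Carnot efficiency: η = 1 − T_C/T_H = 1 − 300.00/1225.15 = 0.7551.
For a reversible cycle Q_C/Q_H = T_C/T_H, so Q_C = 204 × 300.00/1225.15 = 49.95 kW.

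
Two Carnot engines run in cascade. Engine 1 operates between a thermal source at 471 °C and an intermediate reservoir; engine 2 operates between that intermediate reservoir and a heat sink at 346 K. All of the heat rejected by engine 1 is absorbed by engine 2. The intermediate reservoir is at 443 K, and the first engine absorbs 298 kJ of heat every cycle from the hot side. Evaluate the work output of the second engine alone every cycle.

T_H = 471 °C → 471 + 273.15 = 744.15 K.
Heat entering the second stage: Q_m = Q_H·(T_m/T_H) = 298 × 443.00/744.15 = 177 kJ.
Second-stage efficiency η₂ = 1 − T_C/T_m = 1 − 346.00/443.00 = 0.2190, so W₂ = η₂·Q_m = 38.8 kJ.

W₂ ≈ 38.8 kJ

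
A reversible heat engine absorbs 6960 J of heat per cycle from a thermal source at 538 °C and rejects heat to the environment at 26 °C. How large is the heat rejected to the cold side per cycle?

Q_C ≈ 2570 J

T_H = 538 °C → 538 + 273.15 = 811.15 K.
T_C = 26 °C → 26 + 273.15 = 299.15 K.
Since the cycle is reversible, η = 1 − T_C/T_H = 1 − 299.15/811.15 = 0.6312.
For a reversible cycle Q_C/Q_H = T_C/T_H, so Q_C = 6960 × 299.15/811.15 = 2570 J.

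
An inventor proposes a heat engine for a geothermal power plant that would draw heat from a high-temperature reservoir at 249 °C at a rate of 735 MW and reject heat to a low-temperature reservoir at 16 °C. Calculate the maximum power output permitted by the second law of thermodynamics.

T_H = 249 °C → 249 + 273.15 = 522.15 K.
T_C = 16 °C → 16 + 273.15 = 289.15 K.
The second-law ceiling is the Carnot efficiency, η_max = 1 − T_C/T_H = 1 − 289.15/522.15 = 0.4462.
W_max = η_max · Q_H = 0.4462 × 735 = 328 MW.

Ẇ_max ≈ 328 MW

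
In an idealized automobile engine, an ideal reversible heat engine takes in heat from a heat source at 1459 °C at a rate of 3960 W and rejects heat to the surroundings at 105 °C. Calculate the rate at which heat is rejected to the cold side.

T_H = 1459 °C → 1459 + 273.15 = 1732.15 K.
T_C = 105 °C → 105 + 273.15 = 378.15 K.
Carnot efficiency: η = 1 − T_C/T_H = 1 − 378.15/1732.15 = 0.7817.
For a reversible cycle Q_C/Q_H = T_C/T_H, so Q_C = 3960 × 378.15/1732.15 = 865 W.

Q̇_C ≈ 865 W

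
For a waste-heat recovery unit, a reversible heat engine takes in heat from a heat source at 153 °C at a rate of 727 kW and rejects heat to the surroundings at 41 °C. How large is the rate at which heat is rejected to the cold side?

T_H = 153 °C → 153 + 273.15 = 426.15 K.
T_C = 41 °C → 41 + 273.15 = 314.15 K.
η_rev = 1 − T_C/T_H = 1 − 314.15/426.15 = 0.2628.
For a reversible cycle Q_C/Q_H = T_C/T_H, so Q_C = 727 × 314.15/426.15 = 535.9 kW.

Q̇_C ≈ 535.9 kW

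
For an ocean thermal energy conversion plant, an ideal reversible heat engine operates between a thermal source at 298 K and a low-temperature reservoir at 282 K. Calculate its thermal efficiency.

η ≈ 0.0537

The Carnot efficiency is η = 1 − T_C/T_H = 1 − 282.00/298.00 = 0.0537.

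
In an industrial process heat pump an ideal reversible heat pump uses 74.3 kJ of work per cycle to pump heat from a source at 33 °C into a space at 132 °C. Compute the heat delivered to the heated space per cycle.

Q_H ≈ 304 kJ

T_H = 132 °C → 132 + 273.15 = 405.15 K.
T_C = 33 °C → 33 + 273.15 = 306.15 K.
COP_HP = T_H/(T_H − T_C) = 405.15/99.00 = 4.0924.
Q_H = COP_HP · W = 4.0924 × 74.3 = 304 kJ.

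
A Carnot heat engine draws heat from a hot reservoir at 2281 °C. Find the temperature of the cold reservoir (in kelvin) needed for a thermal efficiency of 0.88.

T_H = 2281 °C → 2281 + 273.15 = 2554.15 K.
From η = 1 − T_C/T_H, T_C = T_H·(1 − η) = 2554.15 × (1 − 0.88) = 306.5 K.

T_C ≈ 306.5 K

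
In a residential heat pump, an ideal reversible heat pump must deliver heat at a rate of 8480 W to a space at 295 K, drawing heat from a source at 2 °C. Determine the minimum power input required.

T_C = 2 °C → 2 + 273.15 = 275.15 K.
COP_HP = T_H/(T_H − T_C) = 295.00/19.85 = 14.8615.
W = Q_H/COP_HP = 8480/14.8615 = 571 W.

Ẇ_in ≈ 571 W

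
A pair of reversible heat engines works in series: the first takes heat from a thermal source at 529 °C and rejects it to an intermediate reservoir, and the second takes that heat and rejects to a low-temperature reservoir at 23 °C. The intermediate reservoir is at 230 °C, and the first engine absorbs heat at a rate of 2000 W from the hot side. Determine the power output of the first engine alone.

Ẇ₁ ≈ 745 W

T_H = 529 °C → 529 + 273.15 = 802.15 K.
T_C = 23 °C → 23 + 273.15 = 296.15 K.
T_m = 230 °C → 230 + 273.15 = 503.15 K.
First-stage efficiency η₁ = 1 − T_m/T_H = 1 − 503.15/802.15 = 0.3727.
W₁ = η₁·Q_H = 0.3727 × 2000 = 745 W.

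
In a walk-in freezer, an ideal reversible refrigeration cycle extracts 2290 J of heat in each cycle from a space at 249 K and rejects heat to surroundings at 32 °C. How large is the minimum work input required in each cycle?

T_H = 32 °C → 32 + 273.15 = 305.15 K.
For a reversible refrigerator, COP_R = T_C/(T_H − T_C) = 249.00/56.15 = 4.4346.
W = Q_C/COP_R = 2290/4.4346 = 516 J.

W_in ≈ 516 J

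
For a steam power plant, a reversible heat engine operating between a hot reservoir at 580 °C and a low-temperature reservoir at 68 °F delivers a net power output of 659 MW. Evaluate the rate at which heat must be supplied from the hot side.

Q̇_H ≈ 1000 MW

T_H = 580 °C → 580 + 273.15 = 853.15 K.
T_C = 68 °F → (68 − 32) × 5/9 = 20.00 °C = 293.15 K.
Since the cycle is reversible, η = 1 − T_C/T_H = 1 − 293.15/853.15 = 0.6564.
Q_H = W/η = 659/0.6564 = 1000 MW.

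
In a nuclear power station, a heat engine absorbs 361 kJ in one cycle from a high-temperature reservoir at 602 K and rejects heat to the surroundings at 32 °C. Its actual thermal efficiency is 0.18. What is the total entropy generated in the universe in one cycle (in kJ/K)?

T_C = 32 °C → 32 + 273.15 = 305.15 K.
W = η·Q_H = 0.18 × 361 = 64.98 kJ, so Q_C = Q_H − W = 296.0 kJ.
Reservoir entropy changes: ΔS_H = −Q_H/T_H = −361/602.00 = -0.5997 kJ/K and ΔS_C = +Q_C/T_C = 296.0/305.15 = 0.9701 kJ/K.
ΔS_univ = −Q_H/T_H + Q_C/T_C = 0.3704 kJ/K (> 0, since η = 0.18 < η_Carnot = 0.493).

ΔS_univ ≈ 0.3704 kJ/K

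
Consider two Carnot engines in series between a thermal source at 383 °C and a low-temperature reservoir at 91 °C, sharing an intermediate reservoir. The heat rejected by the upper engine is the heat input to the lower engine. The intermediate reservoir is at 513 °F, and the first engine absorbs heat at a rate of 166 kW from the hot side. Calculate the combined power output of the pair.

T_H = 383 °C → 383 + 273.15 = 656.15 K.
T_C = 91 °C → 91 + 273.15 = 364.15 K.
Two reversible stages in series are equivalent to a single Carnot engine between T_H and T_C, so η_total = 1 − T_C/T_H = 1 − 364.15/656.15 = 0.4450.
W_total = η_total · Q_H = 0.4450 × 166 = 73.9 kW.

Ẇ_total ≈ 73.9 kW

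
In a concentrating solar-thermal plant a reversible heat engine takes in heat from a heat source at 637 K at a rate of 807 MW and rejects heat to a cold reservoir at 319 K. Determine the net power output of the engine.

Ẇ ≈ 403 MW

For a reversible engine, η = 1 − T_C/T_H = 1 − 319.00/637.00 = 0.4992.
W = η·Q_H = 0.4992 × 807 = 403 MW.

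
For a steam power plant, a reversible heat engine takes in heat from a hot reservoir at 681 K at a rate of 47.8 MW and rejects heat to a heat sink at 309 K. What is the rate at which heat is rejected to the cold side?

Carnot efficiency: η = 1 − T_C/T_H = 1 − 309.00/681.00 = 0.5463.
For a reversible cycle Q_C/Q_H = T_C/T_H, so Q_C = 47.8 × 309.00/681.00 = 21.7 MW.

Q̇_C ≈ 21.7 MW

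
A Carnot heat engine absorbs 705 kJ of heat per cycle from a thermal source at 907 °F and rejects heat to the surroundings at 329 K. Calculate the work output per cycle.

T_H = 907 °F → (907 − 32) × 5/9 = 486.11 °C = 759.26 K.
For a reversible engine, η = 1 − T_C/T_H = 1 − 329.00/759.26 = 0.5667.
W = η·Q_H = 0.5667 × 705 = 399.5 kJ.

W ≈ 399.5 kJ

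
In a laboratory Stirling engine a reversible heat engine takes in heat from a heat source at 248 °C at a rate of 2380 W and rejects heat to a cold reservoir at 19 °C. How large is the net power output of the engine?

T_H = 248 °C → 248 + 273.15 = 521.15 K.
T_C = 19 °C → 19 + 273.15 = 292.15 K.
Since the cycle is reversible, η = 1 − T_C/T_H = 1 − 292.15/521.15 = 0.4394.
W = η·Q_H = 0.4394 × 2380 = 1050 W.

Ẇ ≈ 1050 W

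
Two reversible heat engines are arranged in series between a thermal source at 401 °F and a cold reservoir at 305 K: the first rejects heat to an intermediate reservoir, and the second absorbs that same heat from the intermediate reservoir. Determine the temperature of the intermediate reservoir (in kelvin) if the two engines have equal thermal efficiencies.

T_m ≈ 381.9 K

T_H = 401 °F → (401 − 32) × 5/9 = 205.00 °C = 478.15 K.
Equal efficiencies require 1 − T_m/T_H = 1 − T_C/T_m, i.e. T_m/T_H = T_C/T_m, so T_m = √(T_H·T_C) = √(478.15 × 305.00) = 381.9 K.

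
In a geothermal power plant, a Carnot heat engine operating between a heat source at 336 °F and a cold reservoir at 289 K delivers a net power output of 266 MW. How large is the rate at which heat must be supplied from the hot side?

Q̇_H ≈ 768 MW

T_H = 336 °F → (336 − 32) × 5/9 = 168.89 °C = 442.04 K.
Carnot efficiency: η = 1 − T_C/T_H = 1 − 289.00/442.04 = 0.3462.
Q_H = W/η = 266/0.3462 = 768 MW.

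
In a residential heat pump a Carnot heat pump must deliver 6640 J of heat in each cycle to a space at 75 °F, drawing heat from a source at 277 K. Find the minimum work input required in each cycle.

W_in ≈ 447.9 J

T_H = 75 °F → (75 − 32) × 5/9 = 23.89 °C = 297.04 K.
COP_HP = T_H/(T_H − T_C) = 297.04/20.04 = 14.8231.
W = Q_H/COP_HP = 6640/14.8231 = 447.9 J.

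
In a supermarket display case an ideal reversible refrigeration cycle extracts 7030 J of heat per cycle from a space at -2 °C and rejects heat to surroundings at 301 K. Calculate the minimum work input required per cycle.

T_C = -2 °C → -2 + 273.15 = 271.15 K.
Carnot COP: COP_R = T_C/(T_H − T_C) = 271.15/29.85 = 9.0838.
W = Q_C/COP_R = 7030/9.0838 = 774 J.

W_in ≈ 774 J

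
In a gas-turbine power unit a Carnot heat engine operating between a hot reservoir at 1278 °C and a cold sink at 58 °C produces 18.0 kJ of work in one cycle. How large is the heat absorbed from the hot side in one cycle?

T_H = 1278 °C → 1278 + 273.15 = 1551.15 K.
T_C = 58 °C → 58 + 273.15 = 331.15 K.
Carnot efficiency: η = 1 − T_C/T_H = 1 − 331.15/1551.15 = 0.7865.
Q_H = W/η = 18.0/0.7865 = 22.9 kJ.

Q_H ≈ 22.9 kJ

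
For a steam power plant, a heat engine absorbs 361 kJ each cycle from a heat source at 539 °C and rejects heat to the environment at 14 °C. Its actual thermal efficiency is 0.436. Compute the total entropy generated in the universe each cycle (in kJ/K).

T_H = 539 °C → 539 + 273.15 = 812.15 K.
T_C = 14 °C → 14 + 273.15 = 287.15 K.
W = η·Q_H = 0.436 × 361 = 157.4 kJ, so Q_C = Q_H − W = 203.6 kJ.
Reservoir entropy changes: ΔS_H = −Q_H/T_H = −361/812.15 = -0.4445 kJ/K and ΔS_C = +Q_C/T_C = 203.6/287.15 = 0.7091 kJ/K.
ΔS_univ = −Q_H/T_H + Q_C/T_C = 0.265 kJ/K (> 0, since η = 0.436 < η_Carnot = 0.646).

ΔS_univ ≈ 0.265 kJ/K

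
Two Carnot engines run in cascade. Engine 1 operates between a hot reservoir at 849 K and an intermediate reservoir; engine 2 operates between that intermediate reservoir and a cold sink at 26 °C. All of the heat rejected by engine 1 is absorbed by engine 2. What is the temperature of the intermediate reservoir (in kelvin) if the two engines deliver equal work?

T_C = 26 °C → 26 + 273.15 = 299.15 K.
For reversible stages Q_m = Q_H·(T_m/T_H). Setting W₁ = Q_H(1 − T_m/T_H) equal to W₂ = Q_m(1 − T_C/T_m) = Q_H·(T_m − T_C)/T_H gives T_H − T_m = T_m − T_C, so T_m = (T_H + T_C)/2 = (849.00 + 299.15)/2 = 574 K.

T_m ≈ 574 K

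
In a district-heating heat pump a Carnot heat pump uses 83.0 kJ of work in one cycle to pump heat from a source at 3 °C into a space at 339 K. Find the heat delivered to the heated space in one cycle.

T_C = 3 °C → 3 + 273.15 = 276.15 K.
Reversible heating COP: COP_HP = T_H/(T_H − T_C) = 339.00/62.85 = 5.3938.
Q_H = COP_HP · W = 5.3938 × 83.0 = 448 kJ.

Q_H ≈ 448 kJ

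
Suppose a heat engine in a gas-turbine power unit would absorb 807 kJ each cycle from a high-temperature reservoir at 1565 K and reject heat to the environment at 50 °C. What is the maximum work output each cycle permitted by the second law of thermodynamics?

W_max ≈ 640 kJ

T_C = 50 °C → 50 + 273.15 = 323.15 K.
The upper bound on efficiency is η_max = 1 − T_C/T_H = 1 − 323.15/1565.00 = 0.7935.
W_max = η_max · Q_H = 0.7935 × 807 = 640 kJ.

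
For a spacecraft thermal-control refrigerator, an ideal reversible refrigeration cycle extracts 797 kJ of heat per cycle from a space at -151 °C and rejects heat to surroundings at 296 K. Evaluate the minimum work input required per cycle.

W_in ≈ 1130 kJ

T_C = -151 °C → -151 + 273.15 = 122.15 K.
Carnot COP: COP_R = T_C/(T_H − T_C) = 122.15/173.85 = 0.7026.
W = Q_C/COP_R = 797/0.7026 = 1130 kJ.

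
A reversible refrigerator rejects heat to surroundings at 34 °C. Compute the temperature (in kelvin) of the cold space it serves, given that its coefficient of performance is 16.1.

T_H = 34 °C → 34 + 273.15 = 307.15 K.
COP_R = T_C/(T_H − T_C) ⇒ T_C = T_H·COP_R/(1 + COP_R) = 307.15 × 16.1/(1 + 16.1) = 289 K.

T_C ≈ 289 K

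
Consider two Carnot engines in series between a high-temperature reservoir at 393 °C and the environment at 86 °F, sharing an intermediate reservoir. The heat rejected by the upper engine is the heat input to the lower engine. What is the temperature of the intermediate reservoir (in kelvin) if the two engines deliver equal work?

T_m ≈ 485 K

T_H = 393 °C → 393 + 273.15 = 666.15 K.
T_C = 86 °F → (86 − 32) × 5/9 = 30.00 °C = 303.15 K.
For reversible stages Q_m = Q_H·(T_m/T_H). Setting W₁ = Q_H(1 − T_m/T_H) equal to W₂ = Q_m(1 − T_C/T_m) = Q_H·(T_m − T_C)/T_H gives T_H − T_m = T_m − T_C, so T_m = (T_H + T_C)/2 = (666.15 + 303.15)/2 = 485 K.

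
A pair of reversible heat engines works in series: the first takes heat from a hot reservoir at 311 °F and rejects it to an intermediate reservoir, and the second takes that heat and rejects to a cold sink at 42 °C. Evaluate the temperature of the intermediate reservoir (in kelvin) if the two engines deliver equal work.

T_H = 311 °F → (311 − 32) × 5/9 = 155.00 °C = 428.15 K.
T_C = 42 °C → 42 + 273.15 = 315.15 K.
For reversible stages Q_m = Q_H·(T_m/T_H). Setting W₁ = Q_H(1 − T_m/T_H) equal to W₂ = Q_m(1 − T_C/T_m) = Q_H·(T_m − T_C)/T_H gives T_H − T_m = T_m − T_C, so T_m = (T_H + T_C)/2 = (428.15 + 315.15)/2 = 372 K.

T_m ≈ 372 K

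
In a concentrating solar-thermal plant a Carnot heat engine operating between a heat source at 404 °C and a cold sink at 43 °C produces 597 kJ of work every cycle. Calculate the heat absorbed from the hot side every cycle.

T_H = 404 °C → 404 + 273.15 = 677.15 K.
T_C = 43 °C → 43 + 273.15 = 316.15 K.
Since the cycle is reversible, η = 1 − T_C/T_H = 1 − 316.15/677.15 = 0.5331.
Q_H = W/η = 597/0.5331 = 1120 kJ.

Q_H ≈ 1120 kJ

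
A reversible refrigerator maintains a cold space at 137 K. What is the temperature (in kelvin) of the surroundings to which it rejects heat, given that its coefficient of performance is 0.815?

COP_R = T_C/(T_H − T_C) ⇒ T_H = T_C·(1 + 1/COP_R) = 137.00 × (1 + 1/0.815) = 305 K.

T_H ≈ 305 K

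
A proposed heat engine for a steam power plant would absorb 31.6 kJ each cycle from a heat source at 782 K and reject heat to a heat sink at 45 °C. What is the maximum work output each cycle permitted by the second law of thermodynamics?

T_C = 45 °C → 45 + 273.15 = 318.15 K.
The upper bound on efficiency is η_max = 1 − T_C/T_H = 1 − 318.15/782.00 = 0.5932.
W_max = η_max · Q_H = 0.5932 × 31.6 = 18.7 kJ.

W_max ≈ 18.7 kJ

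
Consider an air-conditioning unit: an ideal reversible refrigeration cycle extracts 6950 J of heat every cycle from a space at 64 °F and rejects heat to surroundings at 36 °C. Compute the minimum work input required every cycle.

T_H = 36 °C → 36 + 273.15 = 309.15 K.
T_C = 64 °F → (64 − 32) × 5/9 = 17.78 °C = 290.93 K.
COP_R = T_C/(T_H − T_C) = 290.93/18.22 = 15.9655.
W = Q_C/COP_R = 6950/15.9655 = 435 J.

W_in ≈ 435 J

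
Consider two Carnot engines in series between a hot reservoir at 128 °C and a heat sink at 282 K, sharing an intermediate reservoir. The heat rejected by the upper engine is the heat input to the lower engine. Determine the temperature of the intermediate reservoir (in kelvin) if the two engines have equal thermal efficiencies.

T_m ≈ 336 K

T_H = 128 °C → 128 + 273.15 = 401.15 K.
Equal efficiencies require 1 − T_m/T_H = 1 − T_C/T_m, i.e. T_m/T_H = T_C/T_m, so T_m = √(T_H·T_C) = √(401.15 × 282.00) = 336 K.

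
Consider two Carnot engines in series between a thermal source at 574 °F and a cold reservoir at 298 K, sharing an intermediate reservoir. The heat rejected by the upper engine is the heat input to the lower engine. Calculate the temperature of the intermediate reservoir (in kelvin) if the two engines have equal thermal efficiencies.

T_m ≈ 413.7 K

T_H = 574 °F → (574 − 32) × 5/9 = 301.11 °C = 574.26 K.
Equal efficiencies require 1 − T_m/T_H = 1 − T_C/T_m, i.e. T_m/T_H = T_C/T_m, so T_m = √(T_H·T_C) = √(574.26 × 298.00) = 413.7 K.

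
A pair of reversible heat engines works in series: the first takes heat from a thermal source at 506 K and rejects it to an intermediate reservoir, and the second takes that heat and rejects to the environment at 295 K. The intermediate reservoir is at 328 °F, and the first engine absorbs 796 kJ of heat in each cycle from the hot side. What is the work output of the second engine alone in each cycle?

T_m = 328 °F → (328 − 32) × 5/9 = 164.44 °C = 437.59 K.
Heat entering the second stage: Q_m = Q_H·(T_m/T_H) = 796 × 437.59/506.00 = 688 kJ.
Second-stage efficiency η₂ = 1 − T_C/T_m = 1 − 295.00/437.59 = 0.3259, so W₂ = η₂·Q_m = 224 kJ.

W₂ ≈ 224 kJ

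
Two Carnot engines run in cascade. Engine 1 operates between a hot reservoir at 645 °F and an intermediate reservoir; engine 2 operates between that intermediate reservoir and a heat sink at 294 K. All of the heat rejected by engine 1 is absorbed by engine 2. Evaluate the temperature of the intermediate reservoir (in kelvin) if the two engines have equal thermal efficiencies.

T_H = 645 °F → (645 − 32) × 5/9 = 340.56 °C = 613.71 K.
Equal efficiencies require 1 − T_m/T_H = 1 − T_C/T_m, i.e. T_m/T_H = T_C/T_m, so T_m = √(T_H·T_C) = √(613.71 × 294.00) = 425 K.

T_m ≈ 425 K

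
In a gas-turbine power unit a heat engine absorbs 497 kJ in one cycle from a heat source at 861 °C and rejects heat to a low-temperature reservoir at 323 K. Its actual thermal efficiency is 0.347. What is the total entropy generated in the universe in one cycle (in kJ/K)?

ΔS_univ ≈ 0.5666 kJ/K

T_H = 861 °C → 861 + 273.15 = 1134.15 K.
W = η·Q_H = 0.347 × 497 = 172.5 kJ, so Q_C = Q_H − W = 324.5 kJ.
Entropy balance on the reservoirs: −Q_H/T_H = -0.4382 kJ/K, +Q_C/T_C = 1.005 kJ/K.
ΔS_univ = −Q_H/T_H + Q_C/T_C = 0.5666 kJ/K (> 0, since η = 0.347 < η_Carnot = 0.715).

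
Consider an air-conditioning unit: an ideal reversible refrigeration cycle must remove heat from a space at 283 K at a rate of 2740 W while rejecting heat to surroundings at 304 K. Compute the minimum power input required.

Ẇ_in ≈ 203 W

Carnot COP: COP_R = T_C/(T_H − T_C) = 283.00/21.00 = 13.4762.
W = Q_C/COP_R = 2740/13.4762 = 203 W.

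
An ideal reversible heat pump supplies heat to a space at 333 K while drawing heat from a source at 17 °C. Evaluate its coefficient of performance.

COP_HP ≈ 7.77

T_C = 17 °C → 17 + 273.15 = 290.15 K.
Reversible heating COP: COP_HP = T_H/(T_H − T_C) = 333.00/(333.00 − 290.15) = 7.77.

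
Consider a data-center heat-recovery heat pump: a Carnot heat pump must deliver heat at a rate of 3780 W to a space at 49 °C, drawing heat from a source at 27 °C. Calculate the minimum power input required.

T_H = 49 °C → 49 + 273.15 = 322.15 K.
T_C = 27 °C → 27 + 273.15 = 300.15 K.
Reversible heating COP: COP_HP = T_H/(T_H − T_C) = 322.15/22.00 = 14.6432.
W = Q_H/COP_HP = 3780/14.6432 = 258 W.

Ẇ_in ≈ 258 W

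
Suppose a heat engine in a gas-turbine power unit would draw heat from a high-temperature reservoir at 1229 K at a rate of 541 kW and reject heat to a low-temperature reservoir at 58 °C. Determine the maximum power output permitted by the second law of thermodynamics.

T_C = 58 °C → 58 + 273.15 = 331.15 K.
No engine can exceed the Carnot limit: η_max = 1 − T_C/T_H = 1 − 331.15/1229.00 = 0.7306.
W_max = η_max · Q_H = 0.7306 × 541 = 395 kW.

Ẇ_max ≈ 395 kW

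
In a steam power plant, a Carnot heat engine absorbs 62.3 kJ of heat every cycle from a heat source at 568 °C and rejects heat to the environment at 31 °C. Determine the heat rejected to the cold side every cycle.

T_H = 568 °C → 568 + 273.15 = 841.15 K.
T_C = 31 °C → 31 + 273.15 = 304.15 K.
Since the cycle is reversible, η = 1 − T_C/T_H = 1 − 304.15/841.15 = 0.6384.
For a reversible cycle Q_C/Q_H = T_C/T_H, so Q_C = 62.3 × 304.15/841.15 = 22.5 kJ.

Q_C ≈ 22.5 kJ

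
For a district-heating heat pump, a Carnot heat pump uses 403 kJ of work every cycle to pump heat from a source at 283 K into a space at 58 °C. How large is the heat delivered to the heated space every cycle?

T_H = 58 °C → 58 + 273.15 = 331.15 K.
Reversible heating COP: COP_HP = T_H/(T_H − T_C) = 331.15/48.15 = 6.8775.
Q_H = COP_HP · W = 6.8775 × 403 = 2770 kJ.

Q_H ≈ 2770 kJ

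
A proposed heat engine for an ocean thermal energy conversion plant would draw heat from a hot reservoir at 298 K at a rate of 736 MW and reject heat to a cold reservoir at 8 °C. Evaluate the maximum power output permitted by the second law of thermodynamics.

T_C = 8 °C → 8 + 273.15 = 281.15 K.
The second-law ceiling is the Carnot efficiency, η_max = 1 − T_C/T_H = 1 − 281.15/298.00 = 0.0565.
W_max = η_max · Q_H = 0.0565 × 736 = 41.6 MW.

Ẇ_max ≈ 41.6 MW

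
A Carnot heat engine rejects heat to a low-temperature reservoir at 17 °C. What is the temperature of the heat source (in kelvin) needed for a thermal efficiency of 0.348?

T_H ≈ 445.0 K

T_C = 17 °C → 17 + 273.15 = 290.15 K.
From η = 1 − T_C/T_H, solving for T_H gives T_H = T_C/(1 − η) = 290.15/(1 − 0.348) = 445.0 K.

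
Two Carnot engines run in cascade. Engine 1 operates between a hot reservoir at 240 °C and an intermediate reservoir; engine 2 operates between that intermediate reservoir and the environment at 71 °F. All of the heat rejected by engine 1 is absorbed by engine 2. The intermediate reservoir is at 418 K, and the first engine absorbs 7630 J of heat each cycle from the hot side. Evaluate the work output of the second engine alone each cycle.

W₂ ≈ 1832 J

T_H = 240 °C → 240 + 273.15 = 513.15 K.
T_C = 71 °F → (71 − 32) × 5/9 = 21.67 °C = 294.82 K.
Heat entering the second stage: Q_m = Q_H·(T_m/T_H) = 7630 × 418.00/513.15 = 6215 J.
Second-stage efficiency η₂ = 1 − T_C/T_m = 1 − 294.82/418.00 = 0.2947, so W₂ = η₂·Q_m = 1832 J.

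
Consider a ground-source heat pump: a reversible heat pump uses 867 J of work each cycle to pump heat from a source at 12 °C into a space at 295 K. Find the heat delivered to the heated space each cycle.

T_C = 12 °C → 12 + 273.15 = 285.15 K.
Reversible heating COP: COP_HP = T_H/(T_H − T_C) = 295.00/9.85 = 29.9492.
Q_H = COP_HP · W = 29.9492 × 867 = 26000 J.

Q_H ≈ 26000 J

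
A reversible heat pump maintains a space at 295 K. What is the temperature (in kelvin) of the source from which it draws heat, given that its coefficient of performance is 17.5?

T_C ≈ 278 K

COP_HP = T_H/(T_H − T_C) ⇒ T_C = T_H·(COP_HP − 1)/COP_HP = 295.00 × (17.5 − 1)/17.5 = 278 K.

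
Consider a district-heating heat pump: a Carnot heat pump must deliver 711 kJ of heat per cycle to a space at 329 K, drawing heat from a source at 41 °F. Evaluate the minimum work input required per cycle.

W_in ≈ 110 kJ

T_C = 41 °F → (41 − 32) × 5/9 = 5.00 °C = 278.15 K.
Reversible heating COP: COP_HP = T_H/(T_H − T_C) = 329.00/50.85 = 6.4700.
W = Q_H/COP_HP = 711/6.4700 = 110 kJ.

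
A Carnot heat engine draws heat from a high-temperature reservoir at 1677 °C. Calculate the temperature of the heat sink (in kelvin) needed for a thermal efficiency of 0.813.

T_C ≈ 365 K

T_H = 1677 °C → 1677 + 273.15 = 1950.15 K.
From η = 1 − T_C/T_H, T_C = T_H·(1 − η) = 1950.15 × (1 − 0.813) = 365 K.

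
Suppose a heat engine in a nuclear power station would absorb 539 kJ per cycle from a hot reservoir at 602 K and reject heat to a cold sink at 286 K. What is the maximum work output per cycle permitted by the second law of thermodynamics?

W_max ≈ 283 kJ

The upper bound on efficiency is η_max = 1 − T_C/T_H = 1 − 286.00/602.00 = 0.5249.
W_max = η_max · Q_H = 0.5249 × 539 = 283 kJ.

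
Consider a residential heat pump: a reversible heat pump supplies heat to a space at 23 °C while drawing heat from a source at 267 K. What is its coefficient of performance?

COP_HP ≈ 10.16

T_H = 23 °C → 23 + 273.15 = 296.15 K.
COP_HP = T_H/(T_H − T_C) = 296.15/(296.15 − 267.00) = 10.16.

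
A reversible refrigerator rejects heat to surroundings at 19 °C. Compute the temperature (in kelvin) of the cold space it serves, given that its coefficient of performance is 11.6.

T_H = 19 °C → 19 + 273.15 = 292.15 K.
COP_R = T_C/(T_H − T_C) ⇒ T_C = T_H·COP_R/(1 + COP_R) = 292.15 × 11.6/(1 + 11.6) = 269 K.

T_C ≈ 269 K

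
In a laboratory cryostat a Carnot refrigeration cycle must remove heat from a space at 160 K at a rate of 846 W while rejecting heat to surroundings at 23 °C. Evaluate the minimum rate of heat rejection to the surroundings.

T_H = 23 °C → 23 + 273.15 = 296.15 K.
For a reversible cycle Q_H/Q_C = T_H/T_C, so Q_H = Q_C·T_H/T_C = 846 × 296.15/160.00 = 1570 W.

Q̇_H ≈ 1570 W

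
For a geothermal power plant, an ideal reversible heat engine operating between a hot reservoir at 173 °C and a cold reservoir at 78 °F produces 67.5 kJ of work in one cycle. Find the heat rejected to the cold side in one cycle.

Q_C ≈ 136.7 kJ

T_H = 173 °C → 173 + 273.15 = 446.15 K.
T_C = 78 °F → (78 − 32) × 5/9 = 25.56 °C = 298.71 K.
η_rev = 1 − T_C/T_H = 1 − 298.71/446.15 = 0.3305.
Since Q_C/Q_H = T_C/T_H and Q_H = W/η, Q_C = W·T_C/(T_H − T_C) = 67.5 × 298.71/147.44 = 136.7 kJ.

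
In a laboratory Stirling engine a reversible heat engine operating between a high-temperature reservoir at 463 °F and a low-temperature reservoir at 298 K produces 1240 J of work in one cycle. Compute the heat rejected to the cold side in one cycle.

Q_C ≈ 1722 J

T_H = 463 °F → (463 − 32) × 5/9 = 239.44 °C = 512.59 K.
The Carnot efficiency is η = 1 − T_C/T_H = 1 − 298.00/512.59 = 0.4186.
Since Q_C/Q_H = T_C/T_H and Q_H = W/η, Q_C = W·T_C/(T_H − T_C) = 1240 × 298.00/214.59 = 1722 J.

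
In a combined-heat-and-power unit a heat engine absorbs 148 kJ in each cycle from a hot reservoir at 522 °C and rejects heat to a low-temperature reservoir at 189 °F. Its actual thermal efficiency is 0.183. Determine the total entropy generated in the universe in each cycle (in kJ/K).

ΔS_univ ≈ 0.149 kJ/K

T_H = 522 °C → 522 + 273.15 = 795.15 K.
T_C = 189 °F → (189 − 32) × 5/9 = 87.22 °C = 360.37 K.
W = η·Q_H = 0.183 × 148 = 27.08 kJ, so Q_C = Q_H − W = 120.9 kJ.
The hot reservoir loses entropy Q_H/T_H = 148/795.15 = 0.1861 kJ/K; the cold reservoir gains Q_C/T_C = 120.9/360.37 = 0.3355 kJ/K.
ΔS_univ = −Q_H/T_H + Q_C/T_C = 0.149 kJ/K (> 0, since η = 0.183 < η_Carnot = 0.547).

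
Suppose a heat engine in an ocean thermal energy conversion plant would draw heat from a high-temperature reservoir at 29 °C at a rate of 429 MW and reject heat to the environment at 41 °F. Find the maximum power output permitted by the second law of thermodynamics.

Ẇ_max ≈ 34.08 MW

T_H = 29 °C → 29 + 273.15 = 302.15 K.
T_C = 41 °F → (41 − 32) × 5/9 = 5.00 °C = 278.15 K.
No engine can exceed the Carnot limit: η_max = 1 − T_C/T_H = 1 − 278.15/302.15 = 0.0794.
W_max = η_max · Q_H = 0.0794 × 429 = 34.08 MW.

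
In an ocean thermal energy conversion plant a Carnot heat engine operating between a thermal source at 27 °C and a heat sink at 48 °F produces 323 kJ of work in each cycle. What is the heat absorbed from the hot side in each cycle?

Q_H ≈ 5350 kJ

T_H = 27 °C → 27 + 273.15 = 300.15 K.
T_C = 48 °F → (48 − 32) × 5/9 = 8.89 °C = 282.04 K.
Carnot efficiency: η = 1 − T_C/T_H = 1 − 282.04/300.15 = 0.0603.
Q_H = W/η = 323/0.0603 = 5350 kJ.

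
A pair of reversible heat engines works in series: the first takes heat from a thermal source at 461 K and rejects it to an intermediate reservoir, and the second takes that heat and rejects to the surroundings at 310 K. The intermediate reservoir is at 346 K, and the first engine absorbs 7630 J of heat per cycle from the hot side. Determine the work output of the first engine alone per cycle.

W₁ ≈ 1900 J

First-stage efficiency η₁ = 1 − T_m/T_H = 1 − 346.00/461.00 = 0.2495.
W₁ = η₁·Q_H = 0.2495 × 7630 = 1900 J.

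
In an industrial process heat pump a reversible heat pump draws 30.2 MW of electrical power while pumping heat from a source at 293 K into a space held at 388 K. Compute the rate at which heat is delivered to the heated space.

COP_HP = T_H/(T_H − T_C) = 388.00/95.00 = 4.0842.
Q_H = COP_HP · W = 4.0842 × 30.2 = 123.3 MW.

Q̇_H ≈ 123.3 MW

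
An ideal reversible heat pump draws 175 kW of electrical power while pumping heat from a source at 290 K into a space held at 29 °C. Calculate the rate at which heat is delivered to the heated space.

T_H = 29 °C → 29 + 273.15 = 302.15 K.
COP_HP = T_H/(T_H − T_C) = 302.15/12.15 = 24.8683.
Q_H = COP_HP · W = 24.8683 × 175 = 4350 kW.

Q̇_H ≈ 4350 kW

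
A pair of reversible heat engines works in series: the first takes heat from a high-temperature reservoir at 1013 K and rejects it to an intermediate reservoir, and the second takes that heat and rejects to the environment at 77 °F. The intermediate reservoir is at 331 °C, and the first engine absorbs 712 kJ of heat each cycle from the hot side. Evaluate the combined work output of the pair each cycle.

W_total ≈ 502.4 kJ

T_C = 77 °F → (77 − 32) × 5/9 = 25.00 °C = 298.15 K.
Two reversible stages in series are equivalent to a single Carnot engine between T_H and T_C, so η_total = 1 − T_C/T_H = 1 − 298.15/1013.00 = 0.7057.
W_total = η_total · Q_H = 0.7057 × 712 = 502.4 kJ.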